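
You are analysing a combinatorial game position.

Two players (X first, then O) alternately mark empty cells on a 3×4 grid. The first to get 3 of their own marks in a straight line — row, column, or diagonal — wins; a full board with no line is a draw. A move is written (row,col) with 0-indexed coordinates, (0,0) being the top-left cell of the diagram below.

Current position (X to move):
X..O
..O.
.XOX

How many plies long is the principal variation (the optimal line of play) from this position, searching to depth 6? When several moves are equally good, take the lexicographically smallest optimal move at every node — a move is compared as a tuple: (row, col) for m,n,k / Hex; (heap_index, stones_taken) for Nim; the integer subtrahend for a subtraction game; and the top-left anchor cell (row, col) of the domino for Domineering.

p1 X@[X..O/..O./.XOX]: (0,1)[XX.O/..O./.XOX]-1 (0,2)[X.XO/..O./.XOX]+1* (1,0)[X..O/X.O./.XOX]-1 (1,1)[X..O/.XO./.XOX]-1 (1,3)[X..O/..OX/.XOX]-1 (2,0)[X..O/..O./XXOX]-1
p2 O@[X.XO/..O./.XOX]: (0,1)[XOXO/..O./.XOX]-1* (1,0)[X.XO/O.O./.XOX]-1 (1,1)[X.XO/.OO./.XOX]-1 (1,3)[X.XO/..OO/.XOX]-1 (2,0)[X.XO/..O./OXOX]-1
p3 X@[XOXO/..O./.XOX]: (1,0)[XOXO/X.O./.XOX]+0 (1,1)[XOXO/.XO./.XOX]+0 (1,3)[XOXO/..OX/.XOX]+0 (2,0)[XOXO/..O./XXOX]+1*
p4 O@[XOXO/..O./XXOX]: (1,0)[XOXO/O.O./XXOX]-1* (1,1)[XOXO/.OO./XXOX]-1 (1,3)[XOXO/..OO/XXOX]-1
p5 X@[XOXO/O.O./XXOX]: (1,1)[XOXO/OXO./XXOX]+1* (1,3)[XOXO/O.OX/XXOX]-1
p6 O@[XOXO/OXO./XXOX] terminal -1; root [X..O/..O./.XOX] d6

PV length from [X..O/..O./.XOX]: 5 plies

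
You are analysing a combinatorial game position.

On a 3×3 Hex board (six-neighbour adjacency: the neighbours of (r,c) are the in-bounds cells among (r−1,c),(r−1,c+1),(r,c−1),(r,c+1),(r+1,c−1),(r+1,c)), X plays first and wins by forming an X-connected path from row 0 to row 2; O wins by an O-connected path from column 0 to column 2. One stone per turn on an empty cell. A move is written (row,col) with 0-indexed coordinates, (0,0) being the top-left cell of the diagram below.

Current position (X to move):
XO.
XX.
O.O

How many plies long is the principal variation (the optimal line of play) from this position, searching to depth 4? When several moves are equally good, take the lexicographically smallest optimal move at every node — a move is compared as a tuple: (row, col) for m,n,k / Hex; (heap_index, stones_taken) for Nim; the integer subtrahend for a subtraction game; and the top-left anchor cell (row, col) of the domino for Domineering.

PV length from [XO./XX./O.O]: 1 ply

p1 X@[XO./XX./O.O]: (0,2)[XOX/XX./O.O]-1 (1,2)[XO./XXX/O.O]-1 (2,1)[XO./XX./OXO]+1*
p2 O@[XO./XX./OXO] terminal -1; root [XO./XX./O.O] d4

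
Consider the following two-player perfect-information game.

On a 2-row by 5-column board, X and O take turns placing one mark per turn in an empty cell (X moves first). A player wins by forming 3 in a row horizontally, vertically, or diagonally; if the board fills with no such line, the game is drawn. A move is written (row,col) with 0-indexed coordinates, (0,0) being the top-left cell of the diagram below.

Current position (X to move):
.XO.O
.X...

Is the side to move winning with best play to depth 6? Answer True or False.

X winning at [.XO.O/.X...]: False

p1 X@[.XO.O/.X...]: (0,0)[XXO.O/.X...]-1 (0,3)[.XOXO/.X...]+0* (1,0)[.XO.O/XX...]-1 (1,2)[.XO.O/.XX..]-1 (1,3)[.XO.O/.X.X.]-1 (1,4)[.XO.O/.X..X]-1
p2 O@[.XOXO/.X...]: (0,0)[OXOXO/.X...]-1 (1,0)[.XOXO/OX...]+0* (1,2)[.XOXO/.XO..]+0 (1,3)[.XOXO/.X.O.]+0 (1,4)[.XOXO/.X..O]-1
p3 X@[.XOXO/OX...]: (0,0)[XXOXO/OX...]+0* (1,2)[.XOXO/OXX..]+0 (1,3)[.XOXO/OX.X.]+0 (1,4)[.XOXO/OX..X]+0
p4 O@[XXOXO/OX...]: (1,2)[XXOXO/OXO..]+0* (1,3)[XXOXO/OX.O.]+0 (1,4)[XXOXO/OX..O]+0
p5 X@[XXOXO/OXO..]: (1,3)[XXOXO/OXOX.]+0* (1,4)[XXOXO/OXO.X]+0
p6 O@[XXOXO/OXOX.]: (1,4)[XXOXO/OXOXO]+0*
p7 X@[XXOXO/OXOXO] terminal +0; root [.XO.O/.X...] d6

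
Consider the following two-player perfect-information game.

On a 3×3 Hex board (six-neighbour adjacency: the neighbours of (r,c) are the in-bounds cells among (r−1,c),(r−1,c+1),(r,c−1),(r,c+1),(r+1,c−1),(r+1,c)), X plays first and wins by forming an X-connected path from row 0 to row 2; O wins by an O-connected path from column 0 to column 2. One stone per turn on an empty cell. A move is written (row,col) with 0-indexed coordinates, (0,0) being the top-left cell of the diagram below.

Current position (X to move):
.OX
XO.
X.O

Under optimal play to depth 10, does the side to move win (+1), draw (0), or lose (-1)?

value(.OX/XO./X.O, X) = +1

[.OX/XO./X.O] X move#1: (0,0):+1/XOX/XO./X.O*, (1,2):+1/.OX/XOX/X.O, (2,1):+1/.OX/XO./XXO
[XOX/XO./X.O] end (terminal -1, O#2); searched .OX/XO./X.O to 10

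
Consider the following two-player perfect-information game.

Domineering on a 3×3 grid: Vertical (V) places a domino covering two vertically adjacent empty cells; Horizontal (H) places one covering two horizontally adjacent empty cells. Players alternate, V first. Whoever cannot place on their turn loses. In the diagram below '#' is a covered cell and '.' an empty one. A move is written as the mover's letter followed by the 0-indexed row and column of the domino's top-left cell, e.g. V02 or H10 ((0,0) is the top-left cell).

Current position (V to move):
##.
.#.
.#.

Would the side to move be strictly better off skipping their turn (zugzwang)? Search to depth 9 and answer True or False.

zugzwang(##./.#./.#., V) = False

[##./.#./.#.] V move#1: V02:+1/###/.##/.#.*, V10:+1/##./##./##., V12:+1/##./.##/.##
[###/.##/.#.] end (terminal -1, H#2); searched ##./.#./.#. to 9
suppose V passes — search the same position with H to move:
pass> [##./.#./.#.] end (terminal -1, H#1); searched ##./.#./.#. to 9
for V: play +1, pass +1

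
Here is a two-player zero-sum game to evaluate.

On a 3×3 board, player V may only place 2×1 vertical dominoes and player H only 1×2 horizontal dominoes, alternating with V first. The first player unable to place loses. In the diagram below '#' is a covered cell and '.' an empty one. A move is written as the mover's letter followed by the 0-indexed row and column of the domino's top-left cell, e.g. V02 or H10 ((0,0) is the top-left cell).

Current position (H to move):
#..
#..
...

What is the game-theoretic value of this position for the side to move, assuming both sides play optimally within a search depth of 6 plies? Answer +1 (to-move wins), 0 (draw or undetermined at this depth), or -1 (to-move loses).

[#../#../...] H move#1: H01:-1/###/#../..., H11:+1/#../###/...*, H20:-1/#../#../##., H21:-1/#../#../.##
[#../###/...] end (terminal -1, V#2); searched #../#../... to 6

value(#../#../..., H) = +1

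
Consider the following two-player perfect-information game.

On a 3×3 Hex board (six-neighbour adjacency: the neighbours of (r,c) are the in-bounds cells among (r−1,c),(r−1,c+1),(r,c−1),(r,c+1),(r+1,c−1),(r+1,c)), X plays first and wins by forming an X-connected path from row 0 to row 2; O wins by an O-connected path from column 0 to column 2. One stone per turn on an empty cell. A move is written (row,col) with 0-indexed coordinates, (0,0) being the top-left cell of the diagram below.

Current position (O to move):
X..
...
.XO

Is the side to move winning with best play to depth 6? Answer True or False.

O winning at [X../.../.XO]: True

ply 1, O at X../.../.XO | (0,1)=-1→XO./.../.XO; (0,2)=-1→X.O/.../.XO; (1,0)=-1→X../O../.XO; (1,1)=+1→X../.O./.XO*; (1,2)=-1→X../..O/.XO; (2,0)=-1→X../.../OXO
ply 2, X at X../.O./.XO | (0,1)=-1→XX./.O./.XO*; (0,2)=-1→X.X/.O./.XO; (1,0)=-1→X../XO./.XO; (1,2)=-1→X../.OX/.XO; (2,0)=-1→X../.O./XXO
ply 3, O at XX./.O./.XO | (0,2)=+1→XXO/.O./.XO*; (1,0)=+1→XX./OO./.XO; (1,2)=+1→XX./.OO/.XO; (2,0)=+1→XX./.O./OXO
ply 4, X at XXO/.O./.XO | (1,0)=-1→XXO/XO./.XO*; (1,2)=-1→XXO/.OX/.XO; (2,0)=-1→XXO/.O./XXO
ply 5, O at XXO/XO./.XO | (1,2)=-1→XXO/XOO/.XO; (2,0)=+1→XXO/XO./OXO*
ply 6: XXO/XO./OXO is terminal -1 (X); from X../.../.XO depth 6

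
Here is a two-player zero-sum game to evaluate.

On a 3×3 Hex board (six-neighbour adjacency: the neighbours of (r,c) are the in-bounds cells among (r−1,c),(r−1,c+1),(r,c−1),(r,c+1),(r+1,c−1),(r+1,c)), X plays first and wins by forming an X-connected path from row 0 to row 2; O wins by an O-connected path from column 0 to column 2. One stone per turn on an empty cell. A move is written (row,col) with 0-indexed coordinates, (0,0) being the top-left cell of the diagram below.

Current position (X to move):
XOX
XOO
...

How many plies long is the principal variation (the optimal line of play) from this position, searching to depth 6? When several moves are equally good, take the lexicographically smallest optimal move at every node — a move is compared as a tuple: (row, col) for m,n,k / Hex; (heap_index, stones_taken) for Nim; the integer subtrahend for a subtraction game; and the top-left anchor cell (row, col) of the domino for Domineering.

[XOX/XOO/...] X move#1: (2,0):+1/XOX/XOO/X..*, (2,1):-1/XOX/XOO/.X., (2,2):-1/XOX/XOO/..X
[XOX/XOO/X..] end (terminal -1, O#2); searched XOX/XOO/... to 6

PV length from [XOX/XOO/...]: 1 ply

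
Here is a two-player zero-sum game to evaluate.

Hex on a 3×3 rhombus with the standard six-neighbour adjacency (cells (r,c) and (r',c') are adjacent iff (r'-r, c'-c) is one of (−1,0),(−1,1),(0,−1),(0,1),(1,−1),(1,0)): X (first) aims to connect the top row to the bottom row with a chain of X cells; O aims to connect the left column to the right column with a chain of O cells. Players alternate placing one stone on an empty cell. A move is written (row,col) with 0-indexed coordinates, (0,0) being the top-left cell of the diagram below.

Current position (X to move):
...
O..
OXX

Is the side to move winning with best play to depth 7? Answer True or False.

X winning at [.../O../OXX]: True

p1 X@[.../O../OXX]: (0,0)[X../O../OXX]-1 (0,1)[.X./O../OXX]-1 (0,2)[..X/O../OXX]+1* (1,1)[.../OX./OXX]+1 (1,2)[.../O.X/OXX]-1
p2 O@[..X/O../OXX]: (0,0)[O.X/O../OXX]-1* (0,1)[.OX/O../OXX]-1 (1,1)[..X/OO./OXX]-1 (1,2)[..X/O.O/OXX]-1
p3 X@[O.X/O../OXX]: (0,1)[OXX/O../OXX]+1* (1,1)[O.X/OX./OXX]+1 (1,2)[O.X/O.X/OXX]+1
p4 O@[OXX/O../OXX]: (1,1)[OXX/OO./OXX]-1* (1,2)[OXX/O.O/OXX]-1
p5 X@[OXX/OO./OXX]: (1,2)[OXX/OOX/OXX]+1*
p6 O@[OXX/OOX/OXX] terminal -1; root [.../O../OXX] d7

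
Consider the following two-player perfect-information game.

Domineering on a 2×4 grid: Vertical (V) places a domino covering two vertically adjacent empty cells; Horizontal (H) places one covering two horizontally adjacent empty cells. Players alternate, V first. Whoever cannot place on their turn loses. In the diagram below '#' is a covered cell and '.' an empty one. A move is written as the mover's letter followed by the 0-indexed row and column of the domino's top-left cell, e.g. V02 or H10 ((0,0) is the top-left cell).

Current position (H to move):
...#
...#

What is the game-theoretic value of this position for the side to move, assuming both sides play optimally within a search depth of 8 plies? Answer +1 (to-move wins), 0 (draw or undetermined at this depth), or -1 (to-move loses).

value(...#/...#, H) = +1

ply 1, H at ...#/...# | H00=+1→##.#/...#*; H01=+1→.###/...#; H10=+1→...#/##.#; H11=+1→...#/.###
ply 2, V at ##.#/...# | V02=-1→####/..##*
ply 3, H at ####/..## | H10=+1→####/####*
ply 4: ####/#### is terminal -1 (V); from ...#/...# depth 8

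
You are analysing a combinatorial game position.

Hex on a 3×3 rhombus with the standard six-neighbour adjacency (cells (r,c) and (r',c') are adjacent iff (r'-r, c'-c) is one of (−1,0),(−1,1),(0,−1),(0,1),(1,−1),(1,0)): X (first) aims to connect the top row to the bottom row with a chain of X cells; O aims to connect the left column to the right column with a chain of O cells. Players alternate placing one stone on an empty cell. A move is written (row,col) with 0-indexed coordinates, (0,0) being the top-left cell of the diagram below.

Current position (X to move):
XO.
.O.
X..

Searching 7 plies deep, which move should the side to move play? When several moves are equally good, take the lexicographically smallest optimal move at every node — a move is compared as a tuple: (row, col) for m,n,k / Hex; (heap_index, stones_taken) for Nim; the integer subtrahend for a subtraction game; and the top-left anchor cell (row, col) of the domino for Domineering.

X's best at [XO./.O./X..]: (0,2)

ply 1, X at XO./.O./X.. | (0,2)=+1→XOX/.O./X..*; (1,0)=+1→XO./XO./X..; (1,2)=+1→XO./.OX/X..; (2,1)=-1→XO./.O./XX.; (2,2)=-1→XO./.O./X.X
ply 2, O at XOX/.O./X.. | (1,0)=-1→XOX/OO./X..*; (1,2)=-1→XOX/.OO/X..; (2,1)=-1→XOX/.O./XO.; (2,2)=-1→XOX/.O./X.O
ply 3, X at XOX/OO./X.. | (1,2)=+1→XOX/OOX/X..*; (2,1)=-1→XOX/OO./XX.; (2,2)=-1→XOX/OO./X.X
ply 4, O at XOX/OOX/X.. | (2,1)=-1→XOX/OOX/XO.*; (2,2)=-1→XOX/OOX/X.O
ply 5, X at XOX/OOX/XO. | (2,2)=+1→XOX/OOX/XOX*
ply 6: XOX/OOX/XOX is terminal -1 (O); from XO./.O./X.. depth 7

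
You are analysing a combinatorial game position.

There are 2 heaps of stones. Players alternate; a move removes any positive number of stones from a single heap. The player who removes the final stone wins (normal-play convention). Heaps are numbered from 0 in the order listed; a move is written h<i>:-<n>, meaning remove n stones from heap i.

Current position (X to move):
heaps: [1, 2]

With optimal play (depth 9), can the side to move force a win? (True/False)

X winning at [(1,2)]: True

ply 1, X at (1,2) | h0:-1=-1→(0,2); h1:-1=+1→(1,1)*; h1:-2=-1→(1,0)
ply 2, O at (1,1) | h0:-1=-1→(0,1)*; h1:-1=-1→(1,0)
ply 3, X at (0,1) | h1:-1=+1→(0,0)*
ply 4: (0,0) is terminal -1 (O); from (1,2) depth 9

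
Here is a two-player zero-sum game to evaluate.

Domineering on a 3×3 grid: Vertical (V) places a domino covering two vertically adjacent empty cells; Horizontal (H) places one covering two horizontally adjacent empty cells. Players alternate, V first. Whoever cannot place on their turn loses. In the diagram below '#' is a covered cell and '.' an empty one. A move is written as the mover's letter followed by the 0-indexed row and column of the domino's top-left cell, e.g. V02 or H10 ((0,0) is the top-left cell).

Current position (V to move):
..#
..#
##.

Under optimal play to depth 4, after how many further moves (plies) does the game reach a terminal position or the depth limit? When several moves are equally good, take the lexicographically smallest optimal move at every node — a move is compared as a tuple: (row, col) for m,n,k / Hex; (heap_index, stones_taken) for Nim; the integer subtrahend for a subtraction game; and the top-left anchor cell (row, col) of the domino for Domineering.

[..#/..#/##.] V move#1: V00:+1/#.#/#.#/##.*, V01:+1/.##/.##/##.
[#.#/#.#/##.] end (terminal -1, H#2); searched ..#/..#/##. to 4

PV length from [..#/..#/##.]: 1 ply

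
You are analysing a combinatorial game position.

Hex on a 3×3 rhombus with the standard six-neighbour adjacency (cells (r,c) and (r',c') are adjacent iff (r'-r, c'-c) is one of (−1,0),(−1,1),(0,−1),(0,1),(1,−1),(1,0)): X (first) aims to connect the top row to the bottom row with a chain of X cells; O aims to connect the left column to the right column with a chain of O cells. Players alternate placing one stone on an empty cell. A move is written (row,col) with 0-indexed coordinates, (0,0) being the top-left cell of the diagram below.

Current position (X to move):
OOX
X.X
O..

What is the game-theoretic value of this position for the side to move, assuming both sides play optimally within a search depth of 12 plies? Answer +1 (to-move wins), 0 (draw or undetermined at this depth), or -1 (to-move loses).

[OOX/X.X/O..] X move#1: (1,1):+1/OOX/XXX/O..*, (2,1):+1/OOX/X.X/OX., (2,2):+1/OOX/X.X/O.X
[OOX/XXX/O..] O move#2: (2,1):-1/OOX/XXX/OO.*, (2,2):-1/OOX/XXX/O.O
[OOX/XXX/OO.] X move#3: (2,2):+1/OOX/XXX/OOX*
[OOX/XXX/OOX] end (terminal -1, O#4); searched OOX/X.X/O.. to 12

value(OOX/X.X/O.., X) = +1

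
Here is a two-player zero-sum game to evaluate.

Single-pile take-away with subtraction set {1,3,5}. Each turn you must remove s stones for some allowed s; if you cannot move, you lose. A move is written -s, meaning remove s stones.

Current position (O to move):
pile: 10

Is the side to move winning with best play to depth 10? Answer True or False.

O winning at [10]: False

[10] O move#1: -1:-1/9*, -3:-1/7, -5:-1/5
[9] X move#2: -1:+1/8*, -3:+1/6, -5:+1/4
[8] O move#3: -1:-1/7*, -3:-1/5, -5:-1/3
[7] X move#4: -1:+1/6*, -3:+1/4, -5:+1/2
[6] O move#5: -1:-1/5*, -3:-1/3, -5:-1/1
[5] X move#6: -1:+1/4*, -3:+1/2, -5:+1/0
[4] O move#7: -1:-1/3*, -3:-1/1
[3] X move#8: -1:+1/2*, -3:+1/0
[2] O move#9: -1:-1/1*
[1] X move#10: -1:+1/0*
[0] end (terminal -1, O#11); searched 10 to 10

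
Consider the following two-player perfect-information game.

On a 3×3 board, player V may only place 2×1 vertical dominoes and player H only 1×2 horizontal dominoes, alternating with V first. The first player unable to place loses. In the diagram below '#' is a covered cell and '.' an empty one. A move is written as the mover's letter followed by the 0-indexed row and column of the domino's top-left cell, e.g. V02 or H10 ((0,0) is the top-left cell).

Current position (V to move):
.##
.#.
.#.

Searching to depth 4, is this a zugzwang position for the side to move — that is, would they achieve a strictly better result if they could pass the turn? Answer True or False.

zugzwang(.##/.#./.#., V) = False

ply 1, V at .##/.#./.#. | V00=+1→###/##./.#.*; V10=+1→.##/##./##.; V12=+1→.##/.##/.##
ply 2: ###/##./.#. is terminal -1 (H); from .##/.#./.#. depth 4
suppose V passes — search the same position with H to move:
pass> ply 1: .##/.#./.#. is terminal -1 (H); from .##/.#./.#. depth 4
for V: play +1, pass +1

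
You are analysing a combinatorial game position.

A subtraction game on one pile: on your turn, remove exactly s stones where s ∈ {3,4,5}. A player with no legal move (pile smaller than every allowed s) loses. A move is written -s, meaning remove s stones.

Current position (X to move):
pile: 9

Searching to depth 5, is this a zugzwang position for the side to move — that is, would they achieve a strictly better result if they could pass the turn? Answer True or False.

ply 1, X at 9 | -3=-1→6*; -4=-1→5; -5=-1→4
ply 2, O at 6 | -3=-1→3; -4=+1→2*; -5=+1→1
ply 3: 2 is terminal -1 (X); from 9 depth 5
pass branch (O moves first from the same position):
  | ply 1, O at 9 | -3=-1→6*; -4=-1→5; -5=-1→4
  | ply 2, X at 6 | -3=-1→3; -4=+1→2*; -5=+1→1
  | ply 3: 2 is terminal -1 (O); from 9 depth 5
X moving scores -1; X passing scores +1

zugzwang(9, X) = True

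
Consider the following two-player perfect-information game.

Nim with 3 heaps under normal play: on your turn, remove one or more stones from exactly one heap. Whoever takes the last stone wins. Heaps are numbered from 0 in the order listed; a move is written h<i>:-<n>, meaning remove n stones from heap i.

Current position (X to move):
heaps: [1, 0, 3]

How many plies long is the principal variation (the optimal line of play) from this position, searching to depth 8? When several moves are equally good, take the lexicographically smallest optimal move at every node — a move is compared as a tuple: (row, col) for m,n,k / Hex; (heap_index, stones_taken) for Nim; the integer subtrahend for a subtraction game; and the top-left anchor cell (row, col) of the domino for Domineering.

PV length from [(1,0,3)]: 3 plies

p1 X@[(1,0,3)]: h0:-1[(0,0,3)]-1 h2:-1[(1,0,2)]-1 h2:-2[(1,0,1)]+1* h2:-3[(1,0,0)]-1
p2 O@[(1,0,1)]: h0:-1[(0,0,1)]-1* h2:-1[(1,0,0)]-1
p3 X@[(0,0,1)]: h2:-1[(0,0,0)]+1*
p4 O@[(0,0,0)] terminal -1; root [(1,0,3)] d8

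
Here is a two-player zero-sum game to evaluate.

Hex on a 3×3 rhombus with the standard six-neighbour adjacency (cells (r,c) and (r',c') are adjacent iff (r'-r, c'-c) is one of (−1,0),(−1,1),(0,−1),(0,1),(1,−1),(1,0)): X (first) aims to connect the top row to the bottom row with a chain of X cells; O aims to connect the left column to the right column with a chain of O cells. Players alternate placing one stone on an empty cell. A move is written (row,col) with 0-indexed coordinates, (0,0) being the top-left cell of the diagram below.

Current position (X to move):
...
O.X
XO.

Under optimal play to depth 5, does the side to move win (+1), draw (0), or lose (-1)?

p1 X@[.../O.X/XO.]: (0,0)[X../O.X/XO.]-1 (0,1)[.X./O.X/XO.]-1 (0,2)[..X/O.X/XO.]+1* (1,1)[.../OXX/XO.]+1 (2,2)[.../O.X/XOX]-1
p2 O@[..X/O.X/XO.]: (0,0)[O.X/O.X/XO.]-1* (0,1)[.OX/O.X/XO.]-1 (1,1)[..X/OOX/XO.]-1 (2,2)[..X/O.X/XOO]-1
p3 X@[O.X/O.X/XO.]: (0,1)[OXX/O.X/XO.]+1* (1,1)[O.X/OXX/XO.]+1 (2,2)[O.X/O.X/XOX]+1
p4 O@[OXX/O.X/XO.]: (1,1)[OXX/OOX/XO.]-1* (2,2)[OXX/O.X/XOO]-1
p5 X@[OXX/OOX/XO.]: (2,2)[OXX/OOX/XOX]+1*
p6 O@[OXX/OOX/XOX] terminal -1; root [.../O.X/XO.] d5

value(.../O.X/XO., X) = +1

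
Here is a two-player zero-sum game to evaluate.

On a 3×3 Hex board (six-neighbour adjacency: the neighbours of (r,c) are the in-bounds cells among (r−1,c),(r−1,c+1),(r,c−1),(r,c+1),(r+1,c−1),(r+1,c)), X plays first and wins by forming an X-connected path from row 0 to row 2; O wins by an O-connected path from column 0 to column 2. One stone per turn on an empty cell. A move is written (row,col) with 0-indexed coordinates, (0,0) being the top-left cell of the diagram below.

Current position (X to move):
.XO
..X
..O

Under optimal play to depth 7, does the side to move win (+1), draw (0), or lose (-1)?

value(.XO/..X/..O, X) = +1

p1 X@[.XO/..X/..O]: (0,0)[XXO/..X/..O]-1 (1,0)[.XO/X.X/..O]-1 (1,1)[.XO/.XX/..O]+1* (2,0)[.XO/..X/X.O]+1 (2,1)[.XO/..X/.XO]-1
p2 O@[.XO/.XX/..O]: (0,0)[OXO/.XX/..O]-1* (1,0)[.XO/OXX/..O]-1 (2,0)[.XO/.XX/O.O]-1 (2,1)[.XO/.XX/.OO]-1
p3 X@[OXO/.XX/..O]: (1,0)[OXO/XXX/..O]+1* (2,0)[OXO/.XX/X.O]+1 (2,1)[OXO/.XX/.XO]+1
p4 O@[OXO/XXX/..O]: (2,0)[OXO/XXX/O.O]-1* (2,1)[OXO/XXX/.OO]-1
p5 X@[OXO/XXX/O.O]: (2,1)[OXO/XXX/OXO]+1*
p6 O@[OXO/XXX/OXO] terminal -1; root [.XO/..X/..O] d7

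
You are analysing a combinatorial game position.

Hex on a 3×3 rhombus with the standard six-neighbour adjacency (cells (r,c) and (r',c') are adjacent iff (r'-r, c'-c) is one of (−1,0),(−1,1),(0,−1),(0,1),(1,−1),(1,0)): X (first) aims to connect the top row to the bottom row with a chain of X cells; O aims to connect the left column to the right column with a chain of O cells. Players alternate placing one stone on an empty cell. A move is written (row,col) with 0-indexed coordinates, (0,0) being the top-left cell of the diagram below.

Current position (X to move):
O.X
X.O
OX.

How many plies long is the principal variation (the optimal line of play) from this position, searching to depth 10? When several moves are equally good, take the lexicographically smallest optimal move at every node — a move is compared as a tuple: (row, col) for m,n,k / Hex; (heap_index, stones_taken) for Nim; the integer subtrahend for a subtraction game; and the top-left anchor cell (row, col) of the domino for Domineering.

[O.X/X.O/OX.] X move#1: (0,1):-1/OXX/X.O/OX., (1,1):+1/O.X/XXO/OX.*, (2,2):-1/O.X/X.O/OXX
[O.X/XXO/OX.] end (terminal -1, O#2); searched O.X/X.O/OX. to 10

PV length from [O.X/X.O/OX.]: 1 ply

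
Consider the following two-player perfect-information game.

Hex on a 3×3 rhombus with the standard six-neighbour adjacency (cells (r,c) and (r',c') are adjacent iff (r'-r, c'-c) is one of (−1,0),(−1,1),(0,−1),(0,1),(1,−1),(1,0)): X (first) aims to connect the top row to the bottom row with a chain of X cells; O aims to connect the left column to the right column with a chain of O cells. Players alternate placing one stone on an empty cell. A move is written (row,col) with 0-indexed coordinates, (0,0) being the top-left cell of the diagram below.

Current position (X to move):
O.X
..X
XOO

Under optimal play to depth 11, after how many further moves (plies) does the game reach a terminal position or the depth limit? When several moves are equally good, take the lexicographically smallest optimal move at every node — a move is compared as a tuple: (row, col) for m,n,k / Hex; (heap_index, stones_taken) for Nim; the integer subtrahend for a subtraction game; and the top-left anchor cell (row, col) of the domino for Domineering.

PV length from [O.X/..X/XOO]: 3 plies

[O.X/..X/XOO] X move#1: (0,1):+1/OXX/..X/XOO*, (1,0):+1/O.X/X.X/XOO, (1,1):+1/O.X/.XX/XOO
[OXX/..X/XOO] O move#2: (1,0):-1/OXX/O.X/XOO*, (1,1):-1/OXX/.OX/XOO
[OXX/O.X/XOO] X move#3: (1,1):+1/OXX/OXX/XOO*
[OXX/OXX/XOO] end (terminal -1, O#4); searched O.X/..X/XOO to 11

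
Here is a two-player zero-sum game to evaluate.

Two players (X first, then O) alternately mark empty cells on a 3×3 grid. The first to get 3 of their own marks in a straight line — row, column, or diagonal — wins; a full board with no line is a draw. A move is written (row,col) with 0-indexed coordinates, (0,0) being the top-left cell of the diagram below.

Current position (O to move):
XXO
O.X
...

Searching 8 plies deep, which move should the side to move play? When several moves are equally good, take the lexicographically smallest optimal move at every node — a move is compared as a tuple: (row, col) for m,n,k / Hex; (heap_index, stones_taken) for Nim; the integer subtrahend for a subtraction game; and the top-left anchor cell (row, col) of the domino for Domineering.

O's best at [XXO/O.X/...]: (1,1)

[XXO/O.X/...] O move#1: (1,1):+0/XXO/OOX/...*, (2,0):-1/XXO/O.X/O.., (2,1):+0/XXO/O.X/.O., (2,2):+0/XXO/O.X/..O
[XXO/OOX/...] X move#2: (2,0):+0/XXO/OOX/X..*, (2,1):-1/XXO/OOX/.X., (2,2):-1/XXO/OOX/..X
[XXO/OOX/X..] O move#3: (2,1):+0/XXO/OOX/XO.*, (2,2):+0/XXO/OOX/X.O
[XXO/OOX/XO.] X move#4: (2,2):+0/XXO/OOX/XOX*
[XXO/OOX/XOX] end (terminal +0, O#5); searched XXO/O.X/... to 8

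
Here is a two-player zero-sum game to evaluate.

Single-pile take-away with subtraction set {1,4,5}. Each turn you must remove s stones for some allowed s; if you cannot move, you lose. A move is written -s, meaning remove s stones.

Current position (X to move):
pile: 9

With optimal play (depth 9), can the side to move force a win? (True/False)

X winning at [9]: True

ply 1, X at 9 | -1=+1→8*; -4=-1→5; -5=-1→4
ply 2, O at 8 | -1=-1→7*; -4=-1→4; -5=-1→3
ply 3, X at 7 | -1=-1→6; -4=-1→3; -5=+1→2*
ply 4, O at 2 | -1=-1→1*
ply 5, X at 1 | -1=+1→0*
ply 6: 0 is terminal -1 (O); from 9 depth 9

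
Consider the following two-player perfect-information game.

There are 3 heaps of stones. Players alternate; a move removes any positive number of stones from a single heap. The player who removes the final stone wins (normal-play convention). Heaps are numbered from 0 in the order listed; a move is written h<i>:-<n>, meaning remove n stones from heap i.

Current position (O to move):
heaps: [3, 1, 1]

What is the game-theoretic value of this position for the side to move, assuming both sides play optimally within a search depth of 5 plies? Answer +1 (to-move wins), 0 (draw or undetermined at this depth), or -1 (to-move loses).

ply 1, O at (3,1,1) | h0:-1=-1→(2,1,1); h0:-2=-1→(1,1,1); h0:-3=+1→(0,1,1)*; h1:-1=-1→(3,0,1); h2:-1=-1→(3,1,0)
ply 2, X at (0,1,1) | h1:-1=-1→(0,0,1)*; h2:-1=-1→(0,1,0)
ply 3, O at (0,0,1) | h2:-1=+1→(0,0,0)*
ply 4: (0,0,0) is terminal -1 (X); from (3,1,1) depth 5

value((3,1,1), O) = +1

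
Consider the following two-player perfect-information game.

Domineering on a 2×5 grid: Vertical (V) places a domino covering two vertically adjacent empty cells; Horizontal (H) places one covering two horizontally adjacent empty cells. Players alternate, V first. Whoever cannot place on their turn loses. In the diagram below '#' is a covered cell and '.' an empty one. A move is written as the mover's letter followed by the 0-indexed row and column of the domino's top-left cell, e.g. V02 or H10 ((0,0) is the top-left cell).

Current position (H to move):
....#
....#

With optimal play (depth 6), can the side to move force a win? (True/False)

[....#/....#] H move#1: H00:-1/##..#/....#, H01:+1/.##.#/....#*, H02:-1/..###/....#, H10:-1/....#/##..#, H11:+1/....#/.##.#, H12:-1/....#/..###
[.##.#/....#] V move#2: V00:-1/###.#/#...#*, V03:-1/.####/...##
[###.#/#...#] H move#3: H11:-1/###.#/###.#, H12:+1/###.#/#.###*
[###.#/#.###] end (terminal -1, V#4); searched ....#/....# to 6

H winning at [....#/....#]: True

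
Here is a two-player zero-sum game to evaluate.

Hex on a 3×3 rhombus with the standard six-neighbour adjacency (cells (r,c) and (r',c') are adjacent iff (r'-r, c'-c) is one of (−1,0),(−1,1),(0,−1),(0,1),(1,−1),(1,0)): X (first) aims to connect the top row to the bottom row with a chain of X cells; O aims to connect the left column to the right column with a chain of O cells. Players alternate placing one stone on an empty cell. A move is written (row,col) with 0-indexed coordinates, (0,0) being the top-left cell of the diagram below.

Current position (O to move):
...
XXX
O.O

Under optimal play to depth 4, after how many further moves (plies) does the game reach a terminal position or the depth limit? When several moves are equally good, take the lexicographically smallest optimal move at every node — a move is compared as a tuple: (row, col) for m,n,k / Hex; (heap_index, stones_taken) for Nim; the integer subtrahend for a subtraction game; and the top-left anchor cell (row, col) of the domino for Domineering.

PV length from [.../XXX/O.O]: 1 ply

p1 O@[.../XXX/O.O]: (0,0)[O../XXX/O.O]-1 (0,1)[.O./XXX/O.O]-1 (0,2)[..O/XXX/O.O]-1 (2,1)[.../XXX/OOO]+1*
p2 X@[.../XXX/OOO] terminal -1; root [.../XXX/O.O] d4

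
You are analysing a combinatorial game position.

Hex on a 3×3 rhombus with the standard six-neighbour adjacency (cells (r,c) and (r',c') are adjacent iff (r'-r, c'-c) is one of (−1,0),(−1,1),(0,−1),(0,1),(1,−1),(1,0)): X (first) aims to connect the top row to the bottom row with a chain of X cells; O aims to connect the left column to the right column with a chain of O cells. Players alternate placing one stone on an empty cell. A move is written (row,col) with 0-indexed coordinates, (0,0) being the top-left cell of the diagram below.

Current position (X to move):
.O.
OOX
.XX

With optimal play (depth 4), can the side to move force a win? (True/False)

X winning at [.O./OOX/.XX]: True

[.O./OOX/.XX] X move#1: (0,0):-1/XO./OOX/.XX, (0,2):+1/.OX/OOX/.XX*, (2,0):-1/.O./OOX/XXX
[.OX/OOX/.XX] end (terminal -1, O#2); searched .O./OOX/.XX to 4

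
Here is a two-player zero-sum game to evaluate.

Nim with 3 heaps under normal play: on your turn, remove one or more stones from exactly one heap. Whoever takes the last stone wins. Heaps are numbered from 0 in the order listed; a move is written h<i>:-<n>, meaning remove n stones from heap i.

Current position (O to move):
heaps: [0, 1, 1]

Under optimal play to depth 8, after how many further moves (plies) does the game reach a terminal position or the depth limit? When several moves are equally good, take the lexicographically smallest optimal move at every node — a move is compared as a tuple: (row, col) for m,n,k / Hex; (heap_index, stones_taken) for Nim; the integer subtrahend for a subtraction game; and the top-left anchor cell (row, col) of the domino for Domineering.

PV length from [(0,1,1)]: 2 plies

ply 1, O at (0,1,1) | h1:-1=-1→(0,0,1)*; h2:-1=-1→(0,1,0)
ply 2, X at (0,0,1) | h2:-1=+1→(0,0,0)*
ply 3: (0,0,0) is terminal -1 (O); from (0,1,1) depth 8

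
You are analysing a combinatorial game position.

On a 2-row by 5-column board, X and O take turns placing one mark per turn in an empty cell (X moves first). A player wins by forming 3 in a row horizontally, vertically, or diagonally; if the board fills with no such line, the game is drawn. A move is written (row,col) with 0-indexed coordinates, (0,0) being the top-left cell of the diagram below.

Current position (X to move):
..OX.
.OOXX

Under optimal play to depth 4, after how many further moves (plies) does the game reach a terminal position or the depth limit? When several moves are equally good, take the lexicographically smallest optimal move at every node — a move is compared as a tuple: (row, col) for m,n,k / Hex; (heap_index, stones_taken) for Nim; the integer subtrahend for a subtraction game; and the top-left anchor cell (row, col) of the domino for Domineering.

p1 X@[..OX./.OOXX]: (0,0)[X.OX./.OOXX]-1 (0,1)[.XOX./.OOXX]-1 (0,4)[..OXX/.OOXX]-1 (1,0)[..OX./XOOXX]+0*
p2 O@[..OX./XOOXX]: (0,0)[O.OX./XOOXX]+0* (0,1)[.OOX./XOOXX]+0 (0,4)[..OXO/XOOXX]+0
p3 X@[O.OX./XOOXX]: (0,1)[OXOX./XOOXX]+0* (0,4)[O.OXX/XOOXX]-1
p4 O@[OXOX./XOOXX]: (0,4)[OXOXO/XOOXX]+0*
p5 X@[OXOXO/XOOXX] terminal +0; root [..OX./.OOXX] d4

PV length from [..OX./.OOXX]: 4 plies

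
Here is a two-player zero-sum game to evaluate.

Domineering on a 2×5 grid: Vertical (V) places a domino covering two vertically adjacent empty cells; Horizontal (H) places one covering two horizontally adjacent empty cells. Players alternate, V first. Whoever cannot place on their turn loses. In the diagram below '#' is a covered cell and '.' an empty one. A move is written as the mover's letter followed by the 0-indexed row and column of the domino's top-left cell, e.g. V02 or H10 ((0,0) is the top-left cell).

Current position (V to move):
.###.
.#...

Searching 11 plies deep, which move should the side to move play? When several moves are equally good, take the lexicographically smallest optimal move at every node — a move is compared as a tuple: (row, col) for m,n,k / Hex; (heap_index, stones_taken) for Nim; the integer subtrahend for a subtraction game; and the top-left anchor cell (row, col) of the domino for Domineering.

ply 1, V at .###./.#... | V00=-1→####./##...; V04=+1→.####/.#..#*
ply 2, H at .####/.#..# | H12=-1→.####/.####*
ply 3, V at .####/.#### | V00=+1→#####/#####*
ply 4: #####/##### is terminal -1 (H); from .###./.#... depth 11

V's best at [.###./.#...]: V04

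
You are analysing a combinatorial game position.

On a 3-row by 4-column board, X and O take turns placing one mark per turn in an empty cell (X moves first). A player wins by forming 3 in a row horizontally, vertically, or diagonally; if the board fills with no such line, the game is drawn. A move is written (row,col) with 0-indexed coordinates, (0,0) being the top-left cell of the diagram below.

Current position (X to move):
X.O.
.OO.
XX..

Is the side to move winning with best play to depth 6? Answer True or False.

X winning at [X.O./.OO./XX..]: True

p1 X@[X.O./.OO./XX..]: (0,1)[XXO./.OO./XX..]-1 (0,3)[X.OX/.OO./XX..]-1 (1,0)[X.O./XOO./XX..]+1* (1,3)[X.O./.OOX/XX..]-1 (2,2)[X.O./.OO./XXX.]+1 (2,3)[X.O./.OO./XX.X]-1
p2 O@[X.O./XOO./XX..] terminal -1; root [X.O./.OO./XX..] d6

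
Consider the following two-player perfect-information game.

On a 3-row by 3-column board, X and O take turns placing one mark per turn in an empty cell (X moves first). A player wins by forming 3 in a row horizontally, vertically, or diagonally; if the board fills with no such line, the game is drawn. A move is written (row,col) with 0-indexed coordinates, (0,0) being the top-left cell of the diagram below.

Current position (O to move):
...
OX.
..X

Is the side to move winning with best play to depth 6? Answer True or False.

O winning at [.../OX./..X]: False

p1 O@[.../OX./..X]: (0,0)[O../OX./..X]-1* (0,1)[.O./OX./..X]-1 (0,2)[..O/OX./..X]-1 (1,2)[.../OXO/..X]-1 (2,0)[.../OX./O.X]-1 (2,1)[.../OX./.OX]-1
p2 X@[O../OX./..X]: (0,1)[OX./OX./..X]-1 (0,2)[O.X/OX./..X]-1 (1,2)[O../OXX/..X]-1 (2,0)[O../OX./X.X]+1* (2,1)[O../OX./.XX]-1
p3 O@[O../OX./X.X]: (0,1)[OO./OX./X.X]-1* (0,2)[O.O/OX./X.X]-1 (1,2)[O../OXO/X.X]-1 (2,1)[O../OX./XOX]-1
p4 X@[OO./OX./X.X]: (0,2)[OOX/OX./X.X]+1* (1,2)[OO./OXX/X.X]-1 (2,1)[OO./OX./XXX]+1
p5 O@[OOX/OX./X.X] terminal -1; root [.../OX./..X] d6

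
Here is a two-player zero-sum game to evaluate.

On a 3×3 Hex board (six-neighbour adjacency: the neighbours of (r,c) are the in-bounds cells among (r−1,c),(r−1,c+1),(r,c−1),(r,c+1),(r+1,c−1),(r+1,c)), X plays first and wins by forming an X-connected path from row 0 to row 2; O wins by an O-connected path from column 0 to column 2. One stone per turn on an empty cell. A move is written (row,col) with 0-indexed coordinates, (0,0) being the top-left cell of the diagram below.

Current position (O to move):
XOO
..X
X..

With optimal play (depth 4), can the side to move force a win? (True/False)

p1 O@[XOO/..X/X..]: (1,0)[XOO/O.X/X..]+1* (1,1)[XOO/.OX/X..]-1 (2,1)[XOO/..X/XO.]-1 (2,2)[XOO/..X/X.O]-1
p2 X@[XOO/O.X/X..] terminal -1; root [XOO/..X/X..] d4

O winning at [XOO/..X/X..]: True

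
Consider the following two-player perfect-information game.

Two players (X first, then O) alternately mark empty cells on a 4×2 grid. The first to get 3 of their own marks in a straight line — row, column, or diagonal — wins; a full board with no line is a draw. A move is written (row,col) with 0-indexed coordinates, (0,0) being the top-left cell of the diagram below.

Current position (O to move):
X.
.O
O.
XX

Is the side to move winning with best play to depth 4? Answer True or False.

O winning at [X./.O/O./XX]: False

ply 1, O at X./.O/O./XX | (0,1)=+0→XO/.O/O./XX*; (1,0)=+0→X./OO/O./XX; (2,1)=+0→X./.O/OO/XX
ply 2, X at XO/.O/O./XX | (1,0)=-1→XO/XO/O./XX; (2,1)=+0→XO/.O/OX/XX*
ply 3, O at XO/.O/OX/XX | (1,0)=+0→XO/OO/OX/XX*
ply 4: XO/OO/OX/XX is terminal +0 (X); from X./.O/O./XX depth 4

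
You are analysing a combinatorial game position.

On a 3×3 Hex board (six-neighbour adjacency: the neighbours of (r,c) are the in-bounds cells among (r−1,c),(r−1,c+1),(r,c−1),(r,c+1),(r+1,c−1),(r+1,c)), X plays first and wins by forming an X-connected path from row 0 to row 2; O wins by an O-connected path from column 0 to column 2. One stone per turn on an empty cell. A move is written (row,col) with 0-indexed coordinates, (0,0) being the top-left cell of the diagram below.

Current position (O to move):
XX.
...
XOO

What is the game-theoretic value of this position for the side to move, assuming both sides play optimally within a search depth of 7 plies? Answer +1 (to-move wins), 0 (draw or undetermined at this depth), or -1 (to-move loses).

value(XX./.../XOO, O) = -1

p1 O@[XX./.../XOO]: (0,2)[XXO/.../XOO]-1* (1,0)[XX./O../XOO]-1 (1,1)[XX./.O./XOO]-1 (1,2)[XX./..O/XOO]-1
p2 X@[XXO/.../XOO]: (1,0)[XXO/X../XOO]+1* (1,1)[XXO/.X./XOO]+1 (1,2)[XXO/..X/XOO]+1
p3 O@[XXO/X../XOO] terminal -1; root [XX./.../XOO] d7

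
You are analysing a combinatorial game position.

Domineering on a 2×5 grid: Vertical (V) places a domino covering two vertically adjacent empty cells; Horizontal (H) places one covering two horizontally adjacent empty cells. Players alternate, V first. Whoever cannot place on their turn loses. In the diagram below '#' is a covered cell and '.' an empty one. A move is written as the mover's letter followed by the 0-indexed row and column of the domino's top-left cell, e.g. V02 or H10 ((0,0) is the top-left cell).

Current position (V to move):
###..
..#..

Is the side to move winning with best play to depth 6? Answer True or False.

V winning at [###../..#..]: True

[###../..#..] V move#1: V03:+1/####./..##.*, V04:+1/###.#/..#.#
[####./..##.] H move#2: H10:-1/####./####.*
[####./####.] V move#3: V04:+1/#####/#####*
[#####/#####] end (terminal -1, H#4); searched ###../..#.. to 6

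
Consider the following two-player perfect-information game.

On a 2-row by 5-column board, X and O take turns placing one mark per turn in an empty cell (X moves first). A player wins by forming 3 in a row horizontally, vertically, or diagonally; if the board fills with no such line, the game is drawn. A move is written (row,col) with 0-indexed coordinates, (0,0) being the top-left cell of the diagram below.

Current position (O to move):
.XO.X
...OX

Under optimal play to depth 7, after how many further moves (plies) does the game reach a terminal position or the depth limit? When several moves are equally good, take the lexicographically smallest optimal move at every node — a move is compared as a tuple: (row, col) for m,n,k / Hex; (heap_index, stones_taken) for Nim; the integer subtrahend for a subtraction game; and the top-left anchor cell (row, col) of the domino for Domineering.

PV length from [.XO.X/...OX]: 5 plies

[.XO.X/...OX] O move#1: (0,0):+0/OXO.X/...OX*, (0,3):+0/.XOOX/...OX, (1,0):+0/.XO.X/O..OX, (1,1):+0/.XO.X/.O.OX, (1,2):+0/.XO.X/..OOX
[OXO.X/...OX] X move#2: (0,3):+0/OXOXX/...OX*, (1,0):+0/OXO.X/X..OX, (1,1):+0/OXO.X/.X.OX, (1,2):+0/OXO.X/..XOX
[OXOXX/...OX] O move#3: (1,0):+0/OXOXX/O..OX*, (1,1):+0/OXOXX/.O.OX, (1,2):+0/OXOXX/..OOX
[OXOXX/O..OX] X move#4: (1,1):+0/OXOXX/OX.OX*, (1,2):+0/OXOXX/O.XOX
[OXOXX/OX.OX] O move#5: (1,2):+0/OXOXX/OXOOX*
[OXOXX/OXOOX] end (terminal +0, X#6); searched .XO.X/...OX to 7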